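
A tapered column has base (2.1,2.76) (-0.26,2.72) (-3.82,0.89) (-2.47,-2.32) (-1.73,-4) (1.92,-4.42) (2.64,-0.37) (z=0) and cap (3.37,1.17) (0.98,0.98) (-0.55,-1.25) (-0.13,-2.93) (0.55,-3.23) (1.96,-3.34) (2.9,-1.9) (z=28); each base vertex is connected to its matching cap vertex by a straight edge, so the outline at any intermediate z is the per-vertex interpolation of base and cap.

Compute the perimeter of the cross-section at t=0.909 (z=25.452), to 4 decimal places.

Perimeter at t=0.909: 14.5044

Cross-section at t=0.909: each vertex is (1-t)·p0[i] + t·p1[i].
  v1: (1-0.909)·(2.1,2.76) + 0.909·(3.37,1.17) = (3.2544,1.3147)
  v2: (1-0.909)·(-0.26,2.72) + 0.909·(0.98,0.98) = (0.8672,1.1383)
  v3: (1-0.909)·(-3.82,0.89) + 0.909·(-0.55,-1.25) = (-0.8476,-1.0553)
  v4: (1-0.909)·(-2.47,-2.32) + 0.909·(-0.13,-2.93) = (-0.3429,-2.8745)
  v5: (1-0.909)·(-1.73,-4) + 0.909·(0.55,-3.23) = (0.3425,-3.3001)
  v6: (1-0.909)·(1.92,-4.42) + 0.909·(1.96,-3.34) = (1.9564,-3.4383)
  v7: (1-0.909)·(2.64,-0.37) + 0.909·(2.9,-1.9) = (2.8763,-1.7608)
Perimeter = Σ |v_{i+1} − v_i|:
  edge 1→2: √(-2.3873² + -0.1763²) = 2.3938 (running 2.3938)
  edge 2→3: √(-1.7147² + -2.1936²) = 2.7843 (running 5.1780)
  edge 3→4: √(0.5046² + -1.8192²) = 1.8879 (running 7.0660)
  edge 4→5: √(0.6855² + -0.4256²) = 0.8068 (running 7.8728)
  edge 5→6: √(1.6138² + -0.1382²) = 1.6197 (running 9.4925)
  edge 6→7: √(0.9200² + 1.6775²) = 1.9132 (running 11.4058)
  edge 7→1: √(0.3781² + 3.0755²) = 3.0986 (running 14.5044)
Perimeter = 14.5044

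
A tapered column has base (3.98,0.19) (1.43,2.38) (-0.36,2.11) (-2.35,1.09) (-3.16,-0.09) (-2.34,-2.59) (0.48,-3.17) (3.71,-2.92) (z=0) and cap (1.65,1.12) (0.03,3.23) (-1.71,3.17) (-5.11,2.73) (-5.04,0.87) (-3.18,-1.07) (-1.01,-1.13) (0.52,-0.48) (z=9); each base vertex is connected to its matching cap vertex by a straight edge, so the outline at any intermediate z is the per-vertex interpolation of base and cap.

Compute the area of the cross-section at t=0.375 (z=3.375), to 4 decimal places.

Area at t=0.375: 26.8627

Cross-section at t=0.375: each vertex is (1-t)·p0[i] + t·p1[i].
  v1: (1-0.375)·(3.98,0.19) + 0.375·(1.65,1.12) = (3.1062,0.5388)
  v2: (1-0.375)·(1.43,2.38) + 0.375·(0.03,3.23) = (0.9050,2.6987)
  v3: (1-0.375)·(-0.36,2.11) + 0.375·(-1.71,3.17) = (-0.8662,2.5075)
  v4: (1-0.375)·(-2.35,1.09) + 0.375·(-5.11,2.73) = (-3.3850,1.7050)
  v5: (1-0.375)·(-3.16,-0.09) + 0.375·(-5.04,0.87) = (-3.8650,0.2700)
  v6: (1-0.375)·(-2.34,-2.59) + 0.375·(-3.18,-1.07) = (-2.6550,-2.0200)
  v7: (1-0.375)·(0.48,-3.17) + 0.375·(-1.01,-1.13) = (-0.0788,-2.4050)
  v8: (1-0.375)·(3.71,-2.92) + 0.375·(0.52,-0.48) = (2.5137,-2.0050)
Shoelace sum Σ(x_i·y_{i+1} − x_{i+1}·y_i):
  i=1: 3.1062·2.6987 − 0.9050·0.5388 = +7.8954 (running +7.8954)
  i=2: 0.9050·2.5075 − -0.8662·2.6987 = +4.6071 (running +12.5025)
  i=3: -0.8662·1.7050 − -3.3850·2.5075 = +7.0109 (running +19.5134)
  i=4: -3.3850·0.2700 − -3.8650·1.7050 = +5.6759 (running +25.1893)
  i=5: -3.8650·-2.0200 − -2.6550·0.2700 = +8.5242 (running +33.7135)
  i=6: -2.6550·-2.4050 − -0.0788·-2.0200 = +6.2262 (running +39.9397)
  i=7: -0.0788·-2.0050 − 2.5137·-2.4050 = +6.2035 (running +46.1431)
  i=8: 2.5137·0.5388 − 3.1062·-2.0050 = +7.5823 (running +53.7254)
Area = |Σ|/2 = |53.7254|/2 = 26.8627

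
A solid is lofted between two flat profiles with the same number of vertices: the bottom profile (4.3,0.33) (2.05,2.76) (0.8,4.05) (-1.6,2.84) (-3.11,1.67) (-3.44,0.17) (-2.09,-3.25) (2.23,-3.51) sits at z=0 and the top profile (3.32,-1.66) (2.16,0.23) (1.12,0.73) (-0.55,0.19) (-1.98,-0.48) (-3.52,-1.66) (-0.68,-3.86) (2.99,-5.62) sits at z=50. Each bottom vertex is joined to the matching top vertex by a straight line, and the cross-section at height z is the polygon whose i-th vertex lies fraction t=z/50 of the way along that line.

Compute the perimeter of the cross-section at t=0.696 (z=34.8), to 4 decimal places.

Cross-section at t=0.696: each vertex is (1-t)·p0[i] + t·p1[i].
  v1: (1-0.696)·(4.3,0.33) + 0.696·(3.32,-1.66) = (3.6179,-1.0550)
  v2: (1-0.696)·(2.05,2.76) + 0.696·(2.16,0.23) = (2.1266,0.9991)
  v3: (1-0.696)·(0.8,4.05) + 0.696·(1.12,0.73) = (1.0227,1.7393)
  v4: (1-0.696)·(-1.6,2.84) + 0.696·(-0.55,0.19) = (-0.8692,0.9956)
  v5: (1-0.696)·(-3.11,1.67) + 0.696·(-1.98,-0.48) = (-2.3235,0.1736)
  v6: (1-0.696)·(-3.44,0.17) + 0.696·(-3.52,-1.66) = (-3.4957,-1.1037)
  v7: (1-0.696)·(-2.09,-3.25) + 0.696·(-0.68,-3.86) = (-1.1086,-3.6746)
  v8: (1-0.696)·(2.23,-3.51) + 0.696·(2.99,-5.62) = (2.7590,-4.9786)
Perimeter = Σ |v_{i+1} − v_i|:
  edge 1→2: √(-1.4914² + 2.0542²) = 2.5384 (running 2.5384)
  edge 2→3: √(-1.1038² + 0.7402²) = 1.3290 (running 3.8675)
  edge 3→4: √(-1.8919² + -0.7437²) = 2.0328 (running 5.9003)
  edge 4→5: √(-1.4543² + -0.8220²) = 1.6705 (running 7.5709)
  edge 5→6: √(-1.1722² + -1.2773²) = 1.7336 (running 9.3045)
  edge 6→7: √(2.3870² + -2.5709²) = 3.5082 (running 12.8127)
  edge 7→8: √(3.8676² + -1.3040²) = 4.0815 (running 16.8942)
  edge 8→1: √(0.8590² + 3.9235²) = 4.0164 (running 20.9106)
Perimeter = 20.9106

Perimeter at t=0.696: 20.9106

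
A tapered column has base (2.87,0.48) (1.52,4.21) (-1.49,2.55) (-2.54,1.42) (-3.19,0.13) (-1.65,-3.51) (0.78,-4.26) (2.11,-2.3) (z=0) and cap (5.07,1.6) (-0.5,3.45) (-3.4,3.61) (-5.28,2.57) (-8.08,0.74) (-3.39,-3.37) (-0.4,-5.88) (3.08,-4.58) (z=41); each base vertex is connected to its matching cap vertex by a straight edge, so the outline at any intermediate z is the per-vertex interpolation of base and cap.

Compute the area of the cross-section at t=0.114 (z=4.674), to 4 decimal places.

Area at t=0.114: 37.1363

Cross-section at t=0.114: each vertex is (1-t)·p0[i] + t·p1[i].
  v1: (1-0.114)·(2.87,0.48) + 0.114·(5.07,1.6) = (3.1208,0.6077)
  v2: (1-0.114)·(1.52,4.21) + 0.114·(-0.5,3.45) = (1.2897,4.1234)
  v3: (1-0.114)·(-1.49,2.55) + 0.114·(-3.4,3.61) = (-1.7077,2.6708)
  v4: (1-0.114)·(-2.54,1.42) + 0.114·(-5.28,2.57) = (-2.8524,1.5511)
  v5: (1-0.114)·(-3.19,0.13) + 0.114·(-8.08,0.74) = (-3.7475,0.1995)
  v6: (1-0.114)·(-1.65,-3.51) + 0.114·(-3.39,-3.37) = (-1.8484,-3.4940)
  v7: (1-0.114)·(0.78,-4.26) + 0.114·(-0.4,-5.88) = (0.6455,-4.4447)
  v8: (1-0.114)·(2.11,-2.3) + 0.114·(3.08,-4.58) = (2.2206,-2.5599)
Shoelace sum Σ(x_i·y_{i+1} − x_{i+1}·y_i):
  i=1: 3.1208·4.1234 − 1.2897·0.6077 = +12.0844 (running +12.0844)
  i=2: 1.2897·2.6708 − -1.7077·4.1234 = +10.4863 (running +22.5707)
  i=3: -1.7077·1.5511 − -2.8524·2.6708 = +4.9693 (running +27.5400)
  i=4: -2.8524·0.1995 − -3.7475·1.5511 = +5.2435 (running +32.7836)
  i=5: -3.7475·-3.4940 − -1.8484·0.1995 = +13.4626 (running +46.2462)
  i=6: -1.8484·-4.4447 − 0.6455·-3.4940 = +10.4707 (running +56.7169)
  i=7: 0.6455·-2.5599 − 2.2206·-4.4447 = +8.2174 (running +64.9342)
  i=8: 2.2206·0.6077 − 3.1208·-2.5599 = +9.3384 (running +74.2726)
Area = |Σ|/2 = |74.2726|/2 = 37.1363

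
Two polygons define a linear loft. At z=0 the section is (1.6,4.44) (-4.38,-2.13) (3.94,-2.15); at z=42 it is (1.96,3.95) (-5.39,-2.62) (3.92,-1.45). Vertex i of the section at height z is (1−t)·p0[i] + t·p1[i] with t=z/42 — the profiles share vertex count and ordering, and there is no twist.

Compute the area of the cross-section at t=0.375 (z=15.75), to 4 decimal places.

Cross-section at t=0.375: each vertex is (1-t)·p0[i] + t·p1[i].
  v1: (1-0.375)·(1.6,4.44) + 0.375·(1.96,3.95) = (1.7350,4.2563)
  v2: (1-0.375)·(-4.38,-2.13) + 0.375·(-5.39,-2.62) = (-4.7587,-2.3137)
  v3: (1-0.375)·(3.94,-2.15) + 0.375·(3.92,-1.45) = (3.9325,-1.8875)
Shoelace sum Σ(x_i·y_{i+1} − x_{i+1}·y_i):
  i=1: 1.7350·-2.3137 − -4.7587·4.2563 = +16.2401 (running +16.2401)
  i=2: -4.7587·-1.8875 − 3.9325·-2.3137 = +18.0810 (running +34.3210)
  i=3: 3.9325·4.2563 − 1.7350·-1.8875 = +20.0125 (running +54.3336)
Area = |Σ|/2 = |54.3336|/2 = 27.1668

Area at t=0.375: 27.1668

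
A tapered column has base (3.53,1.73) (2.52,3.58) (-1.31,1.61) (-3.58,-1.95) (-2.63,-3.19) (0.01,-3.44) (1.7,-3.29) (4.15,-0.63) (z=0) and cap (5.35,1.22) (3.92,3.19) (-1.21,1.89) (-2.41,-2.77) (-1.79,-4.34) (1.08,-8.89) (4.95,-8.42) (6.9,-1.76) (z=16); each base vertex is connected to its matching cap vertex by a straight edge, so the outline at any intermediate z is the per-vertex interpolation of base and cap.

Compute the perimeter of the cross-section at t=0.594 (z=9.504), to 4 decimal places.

Perimeter at t=0.594: 28.6988

Cross-section at t=0.594: each vertex is (1-t)·p0[i] + t·p1[i].
  v1: (1-0.594)·(3.53,1.73) + 0.594·(5.35,1.22) = (4.6111,1.4271)
  v2: (1-0.594)·(2.52,3.58) + 0.594·(3.92,3.19) = (3.3516,3.3483)
  v3: (1-0.594)·(-1.31,1.61) + 0.594·(-1.21,1.89) = (-1.2506,1.7763)
  v4: (1-0.594)·(-3.58,-1.95) + 0.594·(-2.41,-2.77) = (-2.8850,-2.4371)
  v5: (1-0.594)·(-2.63,-3.19) + 0.594·(-1.79,-4.34) = (-2.1310,-3.8731)
  v6: (1-0.594)·(0.01,-3.44) + 0.594·(1.08,-8.89) = (0.6456,-6.6773)
  v7: (1-0.594)·(1.7,-3.29) + 0.594·(4.95,-8.42) = (3.6305,-6.3372)
  v8: (1-0.594)·(4.15,-0.63) + 0.594·(6.9,-1.76) = (5.7835,-1.3012)
Perimeter = Σ |v_{i+1} − v_i|:
  edge 1→2: √(-1.2595² + 1.9213²) = 2.2973 (running 2.2973)
  edge 2→3: √(-4.6022² + -1.5720²) = 4.8633 (running 7.1606)
  edge 3→4: √(-1.6344² + -4.2134²) = 4.5193 (running 11.6799)
  edge 4→5: √(0.7540² + -1.4360²) = 1.6219 (running 13.3018)
  edge 5→6: √(2.7766² + -2.8042²) = 3.9463 (running 17.2481)
  edge 6→7: √(2.9849² + 0.3401²) = 3.0042 (running 20.2523)
  edge 7→8: √(2.1530² + 5.0360²) = 5.4769 (running 25.7292)
  edge 8→1: √(-1.1724² + 2.7283²) = 2.9695 (running 28.6988)
Perimeter = 28.6988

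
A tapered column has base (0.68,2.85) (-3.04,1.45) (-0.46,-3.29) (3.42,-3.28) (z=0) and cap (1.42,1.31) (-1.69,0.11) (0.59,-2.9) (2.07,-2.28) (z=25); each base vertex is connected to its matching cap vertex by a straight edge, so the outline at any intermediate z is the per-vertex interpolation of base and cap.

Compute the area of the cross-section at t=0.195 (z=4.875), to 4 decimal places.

Cross-section at t=0.195: each vertex is (1-t)·p0[i] + t·p1[i].
  v1: (1-0.195)·(0.68,2.85) + 0.195·(1.42,1.31) = (0.8243,2.5497)
  v2: (1-0.195)·(-3.04,1.45) + 0.195·(-1.69,0.11) = (-2.7767,1.1887)
  v3: (1-0.195)·(-0.46,-3.29) + 0.195·(0.59,-2.9) = (-0.2552,-3.2140)
  v4: (1-0.195)·(3.42,-3.28) + 0.195·(2.07,-2.28) = (3.1567,-3.0850)
Shoelace sum Σ(x_i·y_{i+1} − x_{i+1}·y_i):
  i=1: 0.8243·1.1887 − -2.7767·2.5497 = +8.0597 (running +8.0597)
  i=2: -2.7767·-3.2140 − -0.2552·1.1887 = +9.2278 (running +17.2875)
  i=3: -0.2552·-3.0850 − 3.1567·-3.2140 = +10.9331 (running +28.2206)
  i=4: 3.1567·2.5497 − 0.8243·-3.0850 = +10.5917 (running +38.8123)
Area = |Σ|/2 = |38.8123|/2 = 19.4061

Area at t=0.195: 19.4061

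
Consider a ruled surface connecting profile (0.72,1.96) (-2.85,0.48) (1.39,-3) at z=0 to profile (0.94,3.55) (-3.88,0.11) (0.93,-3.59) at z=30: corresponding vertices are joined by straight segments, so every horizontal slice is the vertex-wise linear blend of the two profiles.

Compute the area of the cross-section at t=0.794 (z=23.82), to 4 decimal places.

Area at t=0.794: 15.4611

Cross-section at t=0.794: each vertex is (1-t)·p0[i] + t·p1[i].
  v1: (1-0.794)·(0.72,1.96) + 0.794·(0.94,3.55) = (0.8947,3.2225)
  v2: (1-0.794)·(-2.85,0.48) + 0.794·(-3.88,0.11) = (-3.6678,0.1862)
  v3: (1-0.794)·(1.39,-3) + 0.794·(0.93,-3.59) = (1.0248,-3.4685)
Shoelace sum Σ(x_i·y_{i+1} − x_{i+1}·y_i):
  i=1: 0.8947·0.1862 − -3.6678·3.2225 = +11.9860 (running +11.9860)
  i=2: -3.6678·-3.4685 − 1.0248·0.1862 = +12.5309 (running +24.5169)
  i=3: 1.0248·3.2225 − 0.8947·-3.4685 = +6.4054 (running +30.9223)
Area = |Σ|/2 = |30.9223|/2 = 15.4611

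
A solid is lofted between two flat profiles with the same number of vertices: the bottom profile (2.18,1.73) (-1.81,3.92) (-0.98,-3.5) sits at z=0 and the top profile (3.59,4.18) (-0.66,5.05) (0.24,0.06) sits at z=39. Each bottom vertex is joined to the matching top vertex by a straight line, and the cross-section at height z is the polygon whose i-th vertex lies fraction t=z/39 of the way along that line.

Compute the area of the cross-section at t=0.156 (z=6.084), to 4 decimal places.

Area at t=0.156: 13.3552

Cross-section at t=0.156: each vertex is (1-t)·p0[i] + t·p1[i].
  v1: (1-0.156)·(2.18,1.73) + 0.156·(3.59,4.18) = (2.4000,2.1122)
  v2: (1-0.156)·(-1.81,3.92) + 0.156·(-0.66,5.05) = (-1.6306,4.0963)
  v3: (1-0.156)·(-0.98,-3.5) + 0.156·(0.24,0.06) = (-0.7897,-2.9446)
Shoelace sum Σ(x_i·y_{i+1} − x_{i+1}·y_i):
  i=1: 2.4000·4.0963 − -1.6306·2.1122 = +13.2751 (running +13.2751)
  i=2: -1.6306·-2.9446 − -0.7897·4.0963 = +8.0363 (running +21.3113)
  i=3: -0.7897·2.1122 − 2.4000·-2.9446 = +5.3991 (running +26.7104)
Area = |Σ|/2 = |26.7104|/2 = 13.3552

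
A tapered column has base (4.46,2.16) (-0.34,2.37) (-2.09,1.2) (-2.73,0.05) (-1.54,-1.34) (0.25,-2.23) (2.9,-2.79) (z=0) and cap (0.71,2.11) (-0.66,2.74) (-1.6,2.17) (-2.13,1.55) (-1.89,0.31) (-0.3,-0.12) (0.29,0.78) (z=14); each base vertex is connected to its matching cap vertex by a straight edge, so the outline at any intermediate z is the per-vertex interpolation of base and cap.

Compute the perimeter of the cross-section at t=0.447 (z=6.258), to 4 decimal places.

Perimeter at t=0.447: 14.6204

Cross-section at t=0.447: each vertex is (1-t)·p0[i] + t·p1[i].
  v1: (1-0.447)·(4.46,2.16) + 0.447·(0.71,2.11) = (2.7837,2.1376)
  v2: (1-0.447)·(-0.34,2.37) + 0.447·(-0.66,2.74) = (-0.4830,2.5354)
  v3: (1-0.447)·(-2.09,1.2) + 0.447·(-1.6,2.17) = (-1.8710,1.6336)
  v4: (1-0.447)·(-2.73,0.05) + 0.447·(-2.13,1.55) = (-2.4618,0.7205)
  v5: (1-0.447)·(-1.54,-1.34) + 0.447·(-1.89,0.31) = (-1.6965,-0.6025)
  v6: (1-0.447)·(0.25,-2.23) + 0.447·(-0.3,-0.12) = (0.0041,-1.2868)
  v7: (1-0.447)·(2.9,-2.79) + 0.447·(0.29,0.78) = (1.7333,-1.1942)
Perimeter = Σ |v_{i+1} − v_i|:
  edge 1→2: √(-3.2668² + 0.3977²) = 3.2909 (running 3.2909)
  edge 2→3: √(-1.3879² + -0.9018²) = 1.6552 (running 4.9461)
  edge 3→4: √(-0.5908² + -0.9131²) = 1.0876 (running 6.0337)
  edge 4→5: √(0.7653² + -1.3230²) = 1.5284 (running 7.5620)
  edge 5→6: √(1.7006² + -0.6844²) = 1.8331 (running 9.3952)
  edge 6→7: √(1.7292² + 0.0926²) = 1.7317 (running 11.1268)
  edge 7→1: √(1.0504² + 3.3319²) = 3.4935 (running 14.6204)
Perimeter = 14.6204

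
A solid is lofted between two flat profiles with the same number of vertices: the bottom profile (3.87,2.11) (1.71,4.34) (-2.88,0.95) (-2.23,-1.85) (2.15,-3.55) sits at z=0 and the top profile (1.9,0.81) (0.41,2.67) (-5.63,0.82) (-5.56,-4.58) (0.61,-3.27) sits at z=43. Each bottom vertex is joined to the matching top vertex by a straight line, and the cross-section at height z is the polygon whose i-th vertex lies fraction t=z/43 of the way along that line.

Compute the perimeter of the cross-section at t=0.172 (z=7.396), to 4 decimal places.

Perimeter at t=0.172: 22.5019

Cross-section at t=0.172: each vertex is (1-t)·p0[i] + t·p1[i].
  v1: (1-0.172)·(3.87,2.11) + 0.172·(1.9,0.81) = (3.5312,1.8864)
  v2: (1-0.172)·(1.71,4.34) + 0.172·(0.41,2.67) = (1.4864,4.0528)
  v3: (1-0.172)·(-2.88,0.95) + 0.172·(-5.63,0.82) = (-3.3530,0.9276)
  v4: (1-0.172)·(-2.23,-1.85) + 0.172·(-5.56,-4.58) = (-2.8028,-2.3196)
  v5: (1-0.172)·(2.15,-3.55) + 0.172·(0.61,-3.27) = (1.8851,-3.5018)
Perimeter = Σ |v_{i+1} − v_i|:
  edge 1→2: √(-2.0448² + 2.1664²) = 2.9790 (running 2.9790)
  edge 2→3: √(-4.8394² + -3.1251²) = 5.7607 (running 8.7397)
  edge 3→4: √(0.5502² + -3.2472²) = 3.2935 (running 12.0332)
  edge 4→5: √(4.6879² + -1.1823²) = 4.8347 (running 16.8679)
  edge 5→1: √(1.6460² + 5.3882²) = 5.6341 (running 22.5019)
Perimeter = 22.5019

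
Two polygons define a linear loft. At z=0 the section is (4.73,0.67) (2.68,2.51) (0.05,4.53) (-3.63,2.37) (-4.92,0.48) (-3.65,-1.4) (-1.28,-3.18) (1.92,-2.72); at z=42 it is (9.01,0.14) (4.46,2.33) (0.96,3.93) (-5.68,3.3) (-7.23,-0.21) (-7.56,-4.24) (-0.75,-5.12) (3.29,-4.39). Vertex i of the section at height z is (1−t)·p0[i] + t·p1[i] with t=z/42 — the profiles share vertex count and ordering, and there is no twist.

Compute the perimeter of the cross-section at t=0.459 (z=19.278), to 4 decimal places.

Cross-section at t=0.459: each vertex is (1-t)·p0[i] + t·p1[i].
  v1: (1-0.459)·(4.73,0.67) + 0.459·(9.01,0.14) = (6.6945,0.4267)
  v2: (1-0.459)·(2.68,2.51) + 0.459·(4.46,2.33) = (3.4970,2.4274)
  v3: (1-0.459)·(0.05,4.53) + 0.459·(0.96,3.93) = (0.4677,4.2546)
  v4: (1-0.459)·(-3.63,2.37) + 0.459·(-5.68,3.3) = (-4.5709,2.7969)
  v5: (1-0.459)·(-4.92,0.48) + 0.459·(-7.23,-0.21) = (-5.9803,0.1633)
  v6: (1-0.459)·(-3.65,-1.4) + 0.459·(-7.56,-4.24) = (-5.4447,-2.7036)
  v7: (1-0.459)·(-1.28,-3.18) + 0.459·(-0.75,-5.12) = (-1.0367,-4.0705)
  v8: (1-0.459)·(1.92,-2.72) + 0.459·(3.29,-4.39) = (2.5488,-3.4865)
Perimeter = Σ |v_{i+1} − v_i|:
  edge 1→2: √(-3.1975² + 2.0006²) = 3.7718 (running 3.7718)
  edge 2→3: √(-3.0293² + 1.8272²) = 3.5377 (running 7.3096)
  edge 3→4: √(-5.0386² + -1.4577²) = 5.2453 (running 12.5548)
  edge 4→5: √(-1.4093² + -2.6336²) = 2.9870 (running 15.5418)
  edge 5→6: √(0.5356² + -2.8668²) = 2.9165 (running 18.4582)
  edge 6→7: √(4.4080² + -1.3669²) = 4.6150 (running 23.0733)
  edge 7→8: √(3.5856² + 0.5839²) = 3.6328 (running 26.7061)
  edge 8→1: √(4.1457² + 3.9133²) = 5.7009 (running 32.4070)
Perimeter = 32.4070

Perimeter at t=0.459: 32.4070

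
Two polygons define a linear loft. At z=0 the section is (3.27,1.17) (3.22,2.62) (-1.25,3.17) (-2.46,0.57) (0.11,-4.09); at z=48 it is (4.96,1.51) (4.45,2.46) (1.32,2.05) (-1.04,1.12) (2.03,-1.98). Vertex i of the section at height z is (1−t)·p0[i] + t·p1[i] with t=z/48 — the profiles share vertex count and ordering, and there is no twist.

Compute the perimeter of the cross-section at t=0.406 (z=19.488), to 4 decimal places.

Perimeter at t=0.406: 18.1181

Cross-section at t=0.406: each vertex is (1-t)·p0[i] + t·p1[i].
  v1: (1-0.406)·(3.27,1.17) + 0.406·(4.96,1.51) = (3.9561,1.3080)
  v2: (1-0.406)·(3.22,2.62) + 0.406·(4.45,2.46) = (3.7194,2.5550)
  v3: (1-0.406)·(-1.25,3.17) + 0.406·(1.32,2.05) = (-0.2066,2.7153)
  v4: (1-0.406)·(-2.46,0.57) + 0.406·(-1.04,1.12) = (-1.8835,0.7933)
  v5: (1-0.406)·(0.11,-4.09) + 0.406·(2.03,-1.98) = (0.8895,-3.2333)
Perimeter = Σ |v_{i+1} − v_i|:
  edge 1→2: √(-0.2368² + 1.2470²) = 1.2693 (running 1.2693)
  edge 2→3: √(-3.9260² + 0.1602²) = 3.9292 (running 5.1985)
  edge 3→4: √(-1.6769² + -1.9220²) = 2.5507 (running 7.7492)
  edge 4→5: √(2.7730² + -4.0266²) = 4.8891 (running 12.6383)
  edge 5→1: √(3.0666² + 4.5414²) = 5.4798 (running 18.1181)
Perimeter = 18.1181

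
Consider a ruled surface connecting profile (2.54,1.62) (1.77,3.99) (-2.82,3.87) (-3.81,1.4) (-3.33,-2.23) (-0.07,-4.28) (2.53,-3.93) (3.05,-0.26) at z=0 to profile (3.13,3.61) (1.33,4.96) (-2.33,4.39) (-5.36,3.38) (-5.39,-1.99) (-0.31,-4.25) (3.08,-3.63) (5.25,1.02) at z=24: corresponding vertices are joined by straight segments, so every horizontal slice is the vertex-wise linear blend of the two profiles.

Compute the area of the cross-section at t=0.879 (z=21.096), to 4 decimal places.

Area at t=0.879: 69.6725

Cross-section at t=0.879: each vertex is (1-t)·p0[i] + t·p1[i].
  v1: (1-0.879)·(2.54,1.62) + 0.879·(3.13,3.61) = (3.0586,3.3692)
  v2: (1-0.879)·(1.77,3.99) + 0.879·(1.33,4.96) = (1.3832,4.8426)
  v3: (1-0.879)·(-2.82,3.87) + 0.879·(-2.33,4.39) = (-2.3893,4.3271)
  v4: (1-0.879)·(-3.81,1.4) + 0.879·(-5.36,3.38) = (-5.1725,3.1404)
  v5: (1-0.879)·(-3.33,-2.23) + 0.879·(-5.39,-1.99) = (-5.1407,-2.0190)
  v6: (1-0.879)·(-0.07,-4.28) + 0.879·(-0.31,-4.25) = (-0.2810,-4.2536)
  v7: (1-0.879)·(2.53,-3.93) + 0.879·(3.08,-3.63) = (3.0135,-3.6663)
  v8: (1-0.879)·(3.05,-0.26) + 0.879·(5.25,1.02) = (4.9838,0.8651)
Shoelace sum Σ(x_i·y_{i+1} − x_{i+1}·y_i):
  i=1: 3.0586·4.8426 − 1.3832·3.3692 = +10.1513 (running +10.1513)
  i=2: 1.3832·4.3271 − -2.3893·4.8426 = +17.5558 (running +27.7071)
  i=3: -2.3893·3.1404 − -5.1725·4.3271 = +14.8782 (running +42.5854)
  i=4: -5.1725·-2.0190 − -5.1407·3.1404 = +26.5875 (running +69.1728)
  i=5: -5.1407·-4.2536 − -0.2810·-2.0190 = +21.2995 (running +90.4724)
  i=6: -0.2810·-3.6663 − 3.0135·-4.2536 = +13.8482 (running +104.3205)
  i=7: 3.0135·0.8651 − 4.9838·-3.6663 = +20.8791 (running +125.1996)
  i=8: 4.9838·3.3692 − 3.0586·0.8651 = +14.1454 (running +139.3451)
Area = |Σ|/2 = |139.3451|/2 = 69.6725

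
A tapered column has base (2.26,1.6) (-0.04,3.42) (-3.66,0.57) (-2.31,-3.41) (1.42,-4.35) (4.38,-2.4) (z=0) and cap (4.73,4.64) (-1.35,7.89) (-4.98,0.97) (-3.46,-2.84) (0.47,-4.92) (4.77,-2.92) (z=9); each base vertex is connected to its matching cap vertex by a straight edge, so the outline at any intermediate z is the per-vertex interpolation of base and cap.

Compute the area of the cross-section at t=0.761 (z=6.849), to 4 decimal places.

Cross-section at t=0.761: each vertex is (1-t)·p0[i] + t·p1[i].
  v1: (1-0.761)·(2.26,1.6) + 0.761·(4.73,4.64) = (4.1397,3.9134)
  v2: (1-0.761)·(-0.04,3.42) + 0.761·(-1.35,7.89) = (-1.0369,6.8217)
  v3: (1-0.761)·(-3.66,0.57) + 0.761·(-4.98,0.97) = (-4.6645,0.8744)
  v4: (1-0.761)·(-2.31,-3.41) + 0.761·(-3.46,-2.84) = (-3.1852,-2.9762)
  v5: (1-0.761)·(1.42,-4.35) + 0.761·(0.47,-4.92) = (0.6970,-4.7838)
  v6: (1-0.761)·(4.38,-2.4) + 0.761·(4.77,-2.92) = (4.6768,-2.7957)
Shoelace sum Σ(x_i·y_{i+1} − x_{i+1}·y_i):
  i=1: 4.1397·6.8217 − -1.0369·3.9134 = +32.2973 (running +32.2973)
  i=2: -1.0369·0.8744 − -4.6645·6.8217 = +30.9131 (running +63.2105)
  i=3: -4.6645·-2.9762 − -3.1852·0.8744 = +16.6678 (running +79.8783)
  i=4: -3.1852·-4.7838 − 0.6970·-2.9762 = +17.3116 (running +97.1899)
  i=5: 0.6970·-2.7957 − 4.6768·-4.7838 = +20.4239 (running +117.6138)
  i=6: 4.6768·3.9134 − 4.1397·-2.7957 = +29.8757 (running +147.4895)
Area = |Σ|/2 = |147.4895|/2 = 73.7448

Area at t=0.761: 73.7448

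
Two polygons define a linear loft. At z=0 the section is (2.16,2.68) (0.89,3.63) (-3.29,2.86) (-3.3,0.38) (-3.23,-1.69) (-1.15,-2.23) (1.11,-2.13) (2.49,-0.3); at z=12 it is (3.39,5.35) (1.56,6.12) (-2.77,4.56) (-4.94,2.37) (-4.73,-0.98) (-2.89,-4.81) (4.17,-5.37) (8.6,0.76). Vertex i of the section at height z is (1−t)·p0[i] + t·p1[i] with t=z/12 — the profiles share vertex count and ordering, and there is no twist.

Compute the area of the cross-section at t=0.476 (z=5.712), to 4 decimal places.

Area at t=0.476: 58.7181

Cross-section at t=0.476: each vertex is (1-t)·p0[i] + t·p1[i].
  v1: (1-0.476)·(2.16,2.68) + 0.476·(3.39,5.35) = (2.7455,3.9509)
  v2: (1-0.476)·(0.89,3.63) + 0.476·(1.56,6.12) = (1.2089,4.8152)
  v3: (1-0.476)·(-3.29,2.86) + 0.476·(-2.77,4.56) = (-3.0425,3.6692)
  v4: (1-0.476)·(-3.3,0.38) + 0.476·(-4.94,2.37) = (-4.0806,1.3272)
  v5: (1-0.476)·(-3.23,-1.69) + 0.476·(-4.73,-0.98) = (-3.9440,-1.3520)
  v6: (1-0.476)·(-1.15,-2.23) + 0.476·(-2.89,-4.81) = (-1.9782,-3.4581)
  v7: (1-0.476)·(1.11,-2.13) + 0.476·(4.17,-5.37) = (2.5666,-3.6722)
  v8: (1-0.476)·(2.49,-0.3) + 0.476·(8.6,0.76) = (5.3984,0.2046)
Shoelace sum Σ(x_i·y_{i+1} − x_{i+1}·y_i):
  i=1: 2.7455·4.8152 − 1.2089·3.9509 = +8.4438 (running +8.4438)
  i=2: 1.2089·3.6692 − -3.0425·4.8152 = +19.0860 (running +27.5298)
  i=3: -3.0425·1.3272 − -4.0806·3.6692 = +10.9346 (running +38.4644)
  i=4: -4.0806·-1.3520 − -3.9440·1.3272 = +10.7518 (running +49.2162)
  i=5: -3.9440·-3.4581 − -1.9782·-1.3520 = +10.9640 (running +60.1803)
  i=6: -1.9782·-3.6722 − 2.5666·-3.4581 = +16.1399 (running +76.3202)
  i=7: 2.5666·0.2046 − 5.3984·-3.6722 = +20.3491 (running +96.6693)
  i=8: 5.3984·3.9509 − 2.7455·0.2046 = +20.7669 (running +117.4362)
Area = |Σ|/2 = |117.4362|/2 = 58.7181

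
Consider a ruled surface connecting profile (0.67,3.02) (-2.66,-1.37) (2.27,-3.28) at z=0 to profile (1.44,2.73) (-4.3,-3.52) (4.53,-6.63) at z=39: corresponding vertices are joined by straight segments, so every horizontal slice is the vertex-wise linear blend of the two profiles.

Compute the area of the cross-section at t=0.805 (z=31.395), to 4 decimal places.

Area at t=0.805: 31.3321

Cross-section at t=0.805: each vertex is (1-t)·p0[i] + t·p1[i].
  v1: (1-0.805)·(0.67,3.02) + 0.805·(1.44,2.73) = (1.2898,2.7866)
  v2: (1-0.805)·(-2.66,-1.37) + 0.805·(-4.3,-3.52) = (-3.9802,-3.1008)
  v3: (1-0.805)·(2.27,-3.28) + 0.805·(4.53,-6.63) = (4.0893,-5.9768)
Shoelace sum Σ(x_i·y_{i+1} − x_{i+1}·y_i):
  i=1: 1.2898·-3.1008 − -3.9802·2.7866 = +7.0915 (running +7.0915)
  i=2: -3.9802·-5.9768 − 4.0893·-3.1008 = +36.4686 (running +43.5601)
  i=3: 4.0893·2.7866 − 1.2898·-5.9768 = +19.1041 (running +62.6642)
Area = |Σ|/2 = |62.6642|/2 = 31.3321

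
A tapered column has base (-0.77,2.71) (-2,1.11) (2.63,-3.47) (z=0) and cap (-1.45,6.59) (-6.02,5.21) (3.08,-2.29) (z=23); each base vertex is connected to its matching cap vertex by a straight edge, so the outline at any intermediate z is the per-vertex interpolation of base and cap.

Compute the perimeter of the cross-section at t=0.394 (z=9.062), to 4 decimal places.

Cross-section at t=0.394: each vertex is (1-t)·p0[i] + t·p1[i].
  v1: (1-0.394)·(-0.77,2.71) + 0.394·(-1.45,6.59) = (-1.0379,4.2387)
  v2: (1-0.394)·(-2,1.11) + 0.394·(-6.02,5.21) = (-3.5839,2.7254)
  v3: (1-0.394)·(2.63,-3.47) + 0.394·(3.08,-2.29) = (2.8073,-3.0051)
Perimeter = Σ |v_{i+1} − v_i|:
  edge 1→2: √(-2.5460² + -1.5133²) = 2.9618 (running 2.9618)
  edge 2→3: √(6.3912² + -5.7305²) = 8.5840 (running 11.5458)
  edge 3→1: √(-3.8452² + 7.2438²) = 8.2011 (running 19.7469)
Perimeter = 19.7469

Perimeter at t=0.394: 19.7469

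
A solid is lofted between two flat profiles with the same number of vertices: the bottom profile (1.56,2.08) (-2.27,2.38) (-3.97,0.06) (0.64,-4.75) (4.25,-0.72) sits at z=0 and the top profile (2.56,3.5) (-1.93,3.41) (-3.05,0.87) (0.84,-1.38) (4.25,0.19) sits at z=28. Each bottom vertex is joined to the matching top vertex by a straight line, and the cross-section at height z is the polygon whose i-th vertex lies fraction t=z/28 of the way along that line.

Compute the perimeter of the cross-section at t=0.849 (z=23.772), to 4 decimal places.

Perimeter at t=0.849: 19.6333

Cross-section at t=0.849: each vertex is (1-t)·p0[i] + t·p1[i].
  v1: (1-0.849)·(1.56,2.08) + 0.849·(2.56,3.5) = (2.4090,3.2856)
  v2: (1-0.849)·(-2.27,2.38) + 0.849·(-1.93,3.41) = (-1.9813,3.2545)
  v3: (1-0.849)·(-3.97,0.06) + 0.849·(-3.05,0.87) = (-3.1889,0.7477)
  v4: (1-0.849)·(0.64,-4.75) + 0.849·(0.84,-1.38) = (0.8098,-1.8889)
  v5: (1-0.849)·(4.25,-0.72) + 0.849·(4.25,0.19) = (4.2500,0.0526)
Perimeter = Σ |v_{i+1} − v_i|:
  edge 1→2: √(-4.3903² + -0.0311²) = 4.3905 (running 4.3905)
  edge 2→3: √(-1.2076² + -2.5068²) = 2.7825 (running 7.1729)
  edge 3→4: √(3.9987² + -2.6366²) = 4.7897 (running 11.9626)
  edge 4→5: √(3.4402² + 1.9415²) = 3.9502 (running 15.9128)
  edge 5→1: √(-1.8410² + 3.2330²) = 3.7204 (running 19.6333)
Perimeter = 19.6333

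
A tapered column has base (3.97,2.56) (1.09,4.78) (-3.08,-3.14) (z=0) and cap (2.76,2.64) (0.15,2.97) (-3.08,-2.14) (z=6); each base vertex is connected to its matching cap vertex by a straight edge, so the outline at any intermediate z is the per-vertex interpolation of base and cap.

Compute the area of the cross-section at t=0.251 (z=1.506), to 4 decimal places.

Area at t=0.251: 13.5784

Cross-section at t=0.251: each vertex is (1-t)·p0[i] + t·p1[i].
  v1: (1-0.251)·(3.97,2.56) + 0.251·(2.76,2.64) = (3.6663,2.5801)
  v2: (1-0.251)·(1.09,4.78) + 0.251·(0.15,2.97) = (0.8541,4.3257)
  v3: (1-0.251)·(-3.08,-3.14) + 0.251·(-3.08,-2.14) = (-3.0800,-2.8890)
Shoelace sum Σ(x_i·y_{i+1} − x_{i+1}·y_i):
  i=1: 3.6663·4.3257 − 0.8541·2.5801 = +13.6557 (running +13.6557)
  i=2: 0.8541·-2.8890 − -3.0800·4.3257 = +10.8557 (running +24.5114)
  i=3: -3.0800·2.5801 − 3.6663·-2.8890 = +2.6453 (running +27.1567)
Area = |Σ|/2 = |27.1567|/2 = 13.5784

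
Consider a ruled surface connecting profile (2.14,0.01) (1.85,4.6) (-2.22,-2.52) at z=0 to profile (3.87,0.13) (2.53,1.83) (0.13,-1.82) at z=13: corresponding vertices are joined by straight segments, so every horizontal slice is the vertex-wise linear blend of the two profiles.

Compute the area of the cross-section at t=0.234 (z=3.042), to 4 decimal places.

Area at t=0.234: 8.8894

Cross-section at t=0.234: each vertex is (1-t)·p0[i] + t·p1[i].
  v1: (1-0.234)·(2.14,0.01) + 0.234·(3.87,0.13) = (2.5448,0.0381)
  v2: (1-0.234)·(1.85,4.6) + 0.234·(2.53,1.83) = (2.0091,3.9518)
  v3: (1-0.234)·(-2.22,-2.52) + 0.234·(0.13,-1.82) = (-1.6701,-2.3562)
Shoelace sum Σ(x_i·y_{i+1} − x_{i+1}·y_i):
  i=1: 2.5448·3.9518 − 2.0091·0.0381 = +9.9802 (running +9.9802)
  i=2: 2.0091·-2.3562 − -1.6701·3.9518 = +1.8660 (running +11.8462)
  i=3: -1.6701·0.0381 − 2.5448·-2.3562 = +5.9325 (running +17.7787)
Area = |Σ|/2 = |17.7787|/2 = 8.8894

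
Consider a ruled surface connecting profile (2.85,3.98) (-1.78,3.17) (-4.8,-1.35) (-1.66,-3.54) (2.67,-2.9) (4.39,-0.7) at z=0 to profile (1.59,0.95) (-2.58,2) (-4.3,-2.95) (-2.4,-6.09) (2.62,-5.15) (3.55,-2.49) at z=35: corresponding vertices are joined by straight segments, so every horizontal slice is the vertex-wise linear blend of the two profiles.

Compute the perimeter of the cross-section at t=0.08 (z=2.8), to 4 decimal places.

Cross-section at t=0.08: each vertex is (1-t)·p0[i] + t·p1[i].
  v1: (1-0.08)·(2.85,3.98) + 0.08·(1.59,0.95) = (2.7492,3.7376)
  v2: (1-0.08)·(-1.78,3.17) + 0.08·(-2.58,2) = (-1.8440,3.0764)
  v3: (1-0.08)·(-4.8,-1.35) + 0.08·(-4.3,-2.95) = (-4.7600,-1.4780)
  v4: (1-0.08)·(-1.66,-3.54) + 0.08·(-2.4,-6.09) = (-1.7192,-3.7440)
  v5: (1-0.08)·(2.67,-2.9) + 0.08·(2.62,-5.15) = (2.6660,-3.0800)
  v6: (1-0.08)·(4.39,-0.7) + 0.08·(3.55,-2.49) = (4.3228,-0.8432)
Perimeter = Σ |v_{i+1} − v_i|:
  edge 1→2: √(-4.5932² + -0.6612²) = 4.6405 (running 4.6405)
  edge 2→3: √(-2.9160² + -4.5544²) = 5.4079 (running 10.0485)
  edge 3→4: √(3.0408² + -2.2660²) = 3.7923 (running 13.8407)
  edge 4→5: √(4.3852² + 0.6640²) = 4.4352 (running 18.2759)
  edge 5→6: √(1.6568² + 2.2368²) = 2.7836 (running 21.0595)
  edge 6→1: √(-1.5736² + 4.5808²) = 4.8435 (running 25.9030)
Perimeter = 25.9030

Perimeter at t=0.08: 25.9030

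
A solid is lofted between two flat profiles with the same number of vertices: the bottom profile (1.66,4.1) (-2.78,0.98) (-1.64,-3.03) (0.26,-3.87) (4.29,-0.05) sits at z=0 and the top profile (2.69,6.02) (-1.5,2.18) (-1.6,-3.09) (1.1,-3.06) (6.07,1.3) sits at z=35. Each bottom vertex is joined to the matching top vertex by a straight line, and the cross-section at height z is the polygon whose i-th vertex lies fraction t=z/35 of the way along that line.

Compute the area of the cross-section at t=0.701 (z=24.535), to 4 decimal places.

Cross-section at t=0.701: each vertex is (1-t)·p0[i] + t·p1[i].
  v1: (1-0.701)·(1.66,4.1) + 0.701·(2.69,6.02) = (2.3820,5.4459)
  v2: (1-0.701)·(-2.78,0.98) + 0.701·(-1.5,2.18) = (-1.8827,1.8212)
  v3: (1-0.701)·(-1.64,-3.03) + 0.701·(-1.6,-3.09) = (-1.6120,-3.0721)
  v4: (1-0.701)·(0.26,-3.87) + 0.701·(1.1,-3.06) = (0.8488,-3.3022)
  v5: (1-0.701)·(4.29,-0.05) + 0.701·(6.07,1.3) = (5.5378,0.8963)
Shoelace sum Σ(x_i·y_{i+1} − x_{i+1}·y_i):
  i=1: 2.3820·1.8212 − -1.8827·5.4459 = +14.5913 (running +14.5913)
  i=2: -1.8827·-3.0721 − -1.6120·1.8212 = +8.7195 (running +23.3108)
  i=3: -1.6120·-3.3022 − 0.8488·-3.0721 = +7.9307 (running +31.2415)
  i=4: 0.8488·0.8963 − 5.5378·-3.3022 = +19.0477 (running +50.2892)
  i=5: 5.5378·5.4459 − 2.3820·0.8963 = +28.0232 (running +78.3123)
Area = |Σ|/2 = |78.3123|/2 = 39.1562

Area at t=0.701: 39.1562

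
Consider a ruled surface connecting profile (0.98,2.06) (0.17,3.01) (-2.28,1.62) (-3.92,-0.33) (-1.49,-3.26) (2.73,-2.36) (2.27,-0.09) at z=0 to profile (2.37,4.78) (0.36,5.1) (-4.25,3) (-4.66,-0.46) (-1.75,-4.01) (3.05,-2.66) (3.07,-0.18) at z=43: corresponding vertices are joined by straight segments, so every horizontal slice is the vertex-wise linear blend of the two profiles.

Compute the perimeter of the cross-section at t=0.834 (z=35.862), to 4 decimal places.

Perimeter at t=0.834: 26.1617

Cross-section at t=0.834: each vertex is (1-t)·p0[i] + t·p1[i].
  v1: (1-0.834)·(0.98,2.06) + 0.834·(2.37,4.78) = (2.1393,4.3285)
  v2: (1-0.834)·(0.17,3.01) + 0.834·(0.36,5.1) = (0.3285,4.7531)
  v3: (1-0.834)·(-2.28,1.62) + 0.834·(-4.25,3) = (-3.9230,2.7709)
  v4: (1-0.834)·(-3.92,-0.33) + 0.834·(-4.66,-0.46) = (-4.5372,-0.4384)
  v5: (1-0.834)·(-1.49,-3.26) + 0.834·(-1.75,-4.01) = (-1.7068,-3.8855)
  v6: (1-0.834)·(2.73,-2.36) + 0.834·(3.05,-2.66) = (2.9969,-2.6102)
  v7: (1-0.834)·(2.27,-0.09) + 0.834·(3.07,-0.18) = (2.9372,-0.1651)
Perimeter = Σ |v_{i+1} − v_i|:
  edge 1→2: √(-1.8108² + 0.4246²) = 1.8599 (running 1.8599)
  edge 2→3: √(-4.2514² + -1.9821²) = 4.6908 (running 6.5507)
  edge 3→4: √(-0.6142² + -3.2093²) = 3.2676 (running 9.8183)
  edge 4→5: √(2.8303² + -3.4471²) = 4.4602 (running 14.2785)
  edge 5→6: √(4.7037² + 1.2753²) = 4.8735 (running 19.1520)
  edge 6→7: √(-0.0597² + 2.4451²) = 2.4459 (running 21.5979)
  edge 7→1: √(-0.7979² + 4.4935²) = 4.5638 (running 26.1617)
Perimeter = 26.1617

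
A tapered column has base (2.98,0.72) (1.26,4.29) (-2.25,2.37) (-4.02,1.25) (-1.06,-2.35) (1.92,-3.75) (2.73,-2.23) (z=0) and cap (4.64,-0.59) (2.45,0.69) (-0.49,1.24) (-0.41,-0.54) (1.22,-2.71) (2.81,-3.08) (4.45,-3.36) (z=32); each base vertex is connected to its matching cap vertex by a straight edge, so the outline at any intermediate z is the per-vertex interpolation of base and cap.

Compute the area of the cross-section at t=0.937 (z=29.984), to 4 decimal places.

Cross-section at t=0.937: each vertex is (1-t)·p0[i] + t·p1[i].
  v1: (1-0.937)·(2.98,0.72) + 0.937·(4.64,-0.59) = (4.5354,-0.5075)
  v2: (1-0.937)·(1.26,4.29) + 0.937·(2.45,0.69) = (2.3750,0.9168)
  v3: (1-0.937)·(-2.25,2.37) + 0.937·(-0.49,1.24) = (-0.6009,1.3112)
  v4: (1-0.937)·(-4.02,1.25) + 0.937·(-0.41,-0.54) = (-0.6374,-0.4272)
  v5: (1-0.937)·(-1.06,-2.35) + 0.937·(1.22,-2.71) = (1.0764,-2.6873)
  v6: (1-0.937)·(1.92,-3.75) + 0.937·(2.81,-3.08) = (2.7539,-3.1222)
  v7: (1-0.937)·(2.73,-2.23) + 0.937·(4.45,-3.36) = (4.3416,-3.2888)
Shoelace sum Σ(x_i·y_{i+1} − x_{i+1}·y_i):
  i=1: 4.5354·0.9168 − 2.3750·-0.5075 = +5.3633 (running +5.3633)
  i=2: 2.3750·1.3112 − -0.6009·0.9168 = +3.6650 (running +9.0283)
  i=3: -0.6009·-0.4272 − -0.6374·1.3112 = +1.0925 (running +10.1208)
  i=4: -0.6374·-2.6873 − 1.0764·-0.4272 = +2.1728 (running +12.2937)
  i=5: 1.0764·-3.1222 − 2.7539·-2.6873 = +4.0401 (running +16.3337)
  i=6: 2.7539·-3.2888 − 4.3416·-3.1222 = +4.4984 (running +20.8321)
  i=7: 4.3416·-0.5075 − 4.5354·-3.2888 = +12.7129 (running +33.5450)
Area = |Σ|/2 = |33.5450|/2 = 16.7725

Area at t=0.937: 16.7725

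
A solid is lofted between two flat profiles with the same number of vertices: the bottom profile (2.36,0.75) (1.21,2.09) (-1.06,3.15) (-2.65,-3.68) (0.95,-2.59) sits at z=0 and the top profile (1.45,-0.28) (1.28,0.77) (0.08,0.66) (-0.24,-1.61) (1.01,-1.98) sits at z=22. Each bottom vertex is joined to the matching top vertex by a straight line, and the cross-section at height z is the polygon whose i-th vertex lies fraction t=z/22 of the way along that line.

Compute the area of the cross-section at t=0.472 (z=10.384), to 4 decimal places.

Cross-section at t=0.472: each vertex is (1-t)·p0[i] + t·p1[i].
  v1: (1-0.472)·(2.36,0.75) + 0.472·(1.45,-0.28) = (1.9305,0.2638)
  v2: (1-0.472)·(1.21,2.09) + 0.472·(1.28,0.77) = (1.2430,1.4670)
  v3: (1-0.472)·(-1.06,3.15) + 0.472·(0.08,0.66) = (-0.5219,1.9747)
  v4: (1-0.472)·(-2.65,-3.68) + 0.472·(-0.24,-1.61) = (-1.5125,-2.7030)
  v5: (1-0.472)·(0.95,-2.59) + 0.472·(1.01,-1.98) = (0.9783,-2.3021)
Shoelace sum Σ(x_i·y_{i+1} − x_{i+1}·y_i):
  i=1: 1.9305·1.4670 − 1.2430·0.2638 = +2.5040 (running +2.5040)
  i=2: 1.2430·1.9747 − -0.5219·1.4670 = +3.2203 (running +5.7243)
  i=3: -0.5219·-2.7030 − -1.5125·1.9747 = +4.3975 (running +10.1217)
  i=4: -1.5125·-2.3021 − 0.9783·-2.7030 = +6.1262 (running +16.2479)
  i=5: 0.9783·0.2638 − 1.9305·-2.3021 = +4.7022 (running +20.9502)
Area = |Σ|/2 = |20.9502|/2 = 10.4751

Area at t=0.472: 10.4751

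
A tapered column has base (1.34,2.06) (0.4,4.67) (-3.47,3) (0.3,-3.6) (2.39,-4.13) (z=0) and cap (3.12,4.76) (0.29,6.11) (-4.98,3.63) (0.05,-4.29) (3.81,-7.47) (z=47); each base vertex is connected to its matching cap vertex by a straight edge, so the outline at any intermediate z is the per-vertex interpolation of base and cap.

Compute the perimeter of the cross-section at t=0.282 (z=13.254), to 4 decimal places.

Perimeter at t=0.282: 26.2746

Cross-section at t=0.282: each vertex is (1-t)·p0[i] + t·p1[i].
  v1: (1-0.282)·(1.34,2.06) + 0.282·(3.12,4.76) = (1.8420,2.8214)
  v2: (1-0.282)·(0.4,4.67) + 0.282·(0.29,6.11) = (0.3690,5.0761)
  v3: (1-0.282)·(-3.47,3) + 0.282·(-4.98,3.63) = (-3.8958,3.1777)
  v4: (1-0.282)·(0.3,-3.6) + 0.282·(0.05,-4.29) = (0.2295,-3.7946)
  v5: (1-0.282)·(2.39,-4.13) + 0.282·(3.81,-7.47) = (2.7904,-5.0719)
Perimeter = Σ |v_{i+1} − v_i|:
  edge 1→2: √(-1.4730² + 2.2547²) = 2.6932 (running 2.6932)
  edge 2→3: √(-4.2648² + -1.8984²) = 4.6682 (running 7.3614)
  edge 3→4: √(4.1253² + -6.9722²) = 8.1013 (running 15.4627)
  edge 4→5: √(2.5609² + -1.2773²) = 2.8618 (running 18.3245)
  edge 5→1: √(-0.9485² + 7.8933²) = 7.9501 (running 26.2746)
Perimeter = 26.2746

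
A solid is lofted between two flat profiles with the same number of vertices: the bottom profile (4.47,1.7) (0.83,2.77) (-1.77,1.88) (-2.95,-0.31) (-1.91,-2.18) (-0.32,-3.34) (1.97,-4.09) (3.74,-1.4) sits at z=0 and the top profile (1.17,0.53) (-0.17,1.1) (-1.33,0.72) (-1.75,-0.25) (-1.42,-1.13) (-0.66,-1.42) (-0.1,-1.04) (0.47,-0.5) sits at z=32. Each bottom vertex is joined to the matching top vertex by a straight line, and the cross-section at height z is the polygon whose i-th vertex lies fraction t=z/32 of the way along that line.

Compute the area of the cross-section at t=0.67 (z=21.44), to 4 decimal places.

Cross-section at t=0.67: each vertex is (1-t)·p0[i] + t·p1[i].
  v1: (1-0.67)·(4.47,1.7) + 0.67·(1.17,0.53) = (2.2590,0.9161)
  v2: (1-0.67)·(0.83,2.77) + 0.67·(-0.17,1.1) = (0.1600,1.6511)
  v3: (1-0.67)·(-1.77,1.88) + 0.67·(-1.33,0.72) = (-1.4752,1.1028)
  v4: (1-0.67)·(-2.95,-0.31) + 0.67·(-1.75,-0.25) = (-2.1460,-0.2698)
  v5: (1-0.67)·(-1.91,-2.18) + 0.67·(-1.42,-1.13) = (-1.5817,-1.4765)
  v6: (1-0.67)·(-0.32,-3.34) + 0.67·(-0.66,-1.42) = (-0.5478,-2.0536)
  v7: (1-0.67)·(1.97,-4.09) + 0.67·(-0.1,-1.04) = (0.5831,-2.0465)
  v8: (1-0.67)·(3.74,-1.4) + 0.67·(0.47,-0.5) = (1.5491,-0.7970)
Shoelace sum Σ(x_i·y_{i+1} − x_{i+1}·y_i):
  i=1: 2.2590·1.6511 − 0.1600·0.9161 = +3.5833 (running +3.5833)
  i=2: 0.1600·1.1028 − -1.4752·1.6511 = +2.6122 (running +6.1954)
  i=3: -1.4752·-0.2698 − -2.1460·1.1028 = +2.7646 (running +8.9600)
  i=4: -2.1460·-1.4765 − -1.5817·-0.2698 = +2.7418 (running +11.7019)
  i=5: -1.5817·-2.0536 − -0.5478·-1.4765 = +2.4394 (running +14.1412)
  i=6: -0.5478·-2.0465 − 0.5831·-2.0536 = +2.3185 (running +16.4597)
  i=7: 0.5831·-0.7970 − 1.5491·-2.0465 = +2.7055 (running +19.1652)
  i=8: 1.5491·0.9161 − 2.2590·-0.7970 = +3.2196 (running +22.3848)
Area = |Σ|/2 = |22.3848|/2 = 11.1924

Area at t=0.67: 11.1924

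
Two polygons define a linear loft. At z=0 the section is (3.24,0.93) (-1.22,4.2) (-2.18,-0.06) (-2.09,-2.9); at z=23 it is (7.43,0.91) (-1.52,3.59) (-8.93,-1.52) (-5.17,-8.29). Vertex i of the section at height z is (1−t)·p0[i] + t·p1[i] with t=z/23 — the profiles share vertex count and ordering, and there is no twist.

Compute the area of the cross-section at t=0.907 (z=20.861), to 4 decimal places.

Cross-section at t=0.907: each vertex is (1-t)·p0[i] + t·p1[i].
  v1: (1-0.907)·(3.24,0.93) + 0.907·(7.43,0.91) = (7.0403,0.9119)
  v2: (1-0.907)·(-1.22,4.2) + 0.907·(-1.52,3.59) = (-1.4921,3.6467)
  v3: (1-0.907)·(-2.18,-0.06) + 0.907·(-8.93,-1.52) = (-8.3023,-1.3842)
  v4: (1-0.907)·(-2.09,-2.9) + 0.907·(-5.17,-8.29) = (-4.8836,-7.7887)
Shoelace sum Σ(x_i·y_{i+1} − x_{i+1}·y_i):
  i=1: 7.0403·3.6467 − -1.4921·0.9119 = +27.0348 (running +27.0348)
  i=2: -1.4921·-1.3842 − -8.3023·3.6467 = +32.3415 (running +59.3762)
  i=3: -8.3023·-7.7887 − -4.8836·-1.3842 = +57.9041 (running +117.2803)
  i=4: -4.8836·0.9119 − 7.0403·-7.7887 = +50.3821 (running +167.6624)
Area = |Σ|/2 = |167.6624|/2 = 83.8312

Area at t=0.907: 83.8312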